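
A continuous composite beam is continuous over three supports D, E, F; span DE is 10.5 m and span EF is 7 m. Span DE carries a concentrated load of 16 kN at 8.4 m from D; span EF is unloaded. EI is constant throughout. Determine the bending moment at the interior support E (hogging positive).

Take M_E as the redundant. Released structure: two simple spans DE and EF with a hinge at E.
Discontinuity in slope at E on the released structure — sum the simple-span end rotations:
  span DE: point load 16 at a = 8.4: Pab(L + a)/(6LEI) = 84.67/EI
  relative rotation θ_0 = (84.67 + 0)/EI = 84.67/EI
A unit hogging moment at E produces rotation L₁/(3EI) + L₂/(3EI) = 5.833/EI.
Compatibility: M_E·(L₁+L₂)/(3EI) = θ_0, giving M_E = 14.52 kN·m (hogging).

M_E = 14.52 kN·m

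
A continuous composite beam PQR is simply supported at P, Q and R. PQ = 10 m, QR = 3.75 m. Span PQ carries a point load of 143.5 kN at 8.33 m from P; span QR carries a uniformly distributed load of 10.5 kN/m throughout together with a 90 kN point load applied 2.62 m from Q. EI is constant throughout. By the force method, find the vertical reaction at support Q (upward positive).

Release continuity at Q by inserting a hinge; the redundant is the internal moment M_Q. The primary structure is two simply-supported spans PQ and QR.
End slopes at the hinge Q, treating each span as simply supported:
  span PQ: point load 143.5 at a = 8.33: Pab(L + a)/(6LEI) = 609.9/EI
  span QR: UDL 10.5: wL³/(24EI) = 23.07/EI
  span QR: point load 90 at a = 2.62: Pab(L + b)/(6LEI) = 57.79/EI
  relative rotation θ_0 = (609.9 + 80.86)/EI = 690.7/EI
A unit hogging moment at Q produces rotation L₁/(3EI) + L₂/(3EI) = 4.583/EI.
Slope continuity at Q: θ_0 = M_Q·4.583/EI, so M_Q = 690.7/4.583 = 150.7 kN·m (hogging).
Span PQ, ΣM about P with M_Q applied at Q: R_Q^{PQ}·10 = 1195 + 150.7, so R_Q^{PQ} = 134.6 kN and R_P = 143.5 − 134.6 = 8.894 kN.
Span QR, ΣM about R: R_Q^{QR}·3.75 = 175.5 + 150.7, so R_Q^{QR} = 86.99 kN and R_R = 129.4 − 86.99 = 42.38 kN.
R_Q = 134.6 + 86.99 = 221.6 kN.

R_Q = 221.6 kN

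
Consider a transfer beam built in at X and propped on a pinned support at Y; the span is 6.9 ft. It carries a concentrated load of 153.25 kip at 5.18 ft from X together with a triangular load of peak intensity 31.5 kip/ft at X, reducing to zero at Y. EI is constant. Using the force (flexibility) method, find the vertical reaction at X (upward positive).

R_X = 143.1 kip

Remove the prop at Y; the released (primary) structure is a cantilever built in at X.
Primary-structure tip deflection at Y by superposition:
  point load 153.25 at a = 5.18: Pa²(3L − a)/(6EI) = 10637/EI
  triangular load, peak 31.5 at the fixed end: w₀L⁴/(30EI) = 2380/EI
  δ_0 = 13017/EI
Tip deflection under a unit load at Y: L³/(3EI) = 109.5/EI.
The prop prevents deflection at Y: R_Y = δ_0/δ_{YY} = 13017/109.5 = 118.9 kip.
Vertical equilibrium: R_X = ΣP − R_Y = 261.9 − 118.9 = 143.1 kip.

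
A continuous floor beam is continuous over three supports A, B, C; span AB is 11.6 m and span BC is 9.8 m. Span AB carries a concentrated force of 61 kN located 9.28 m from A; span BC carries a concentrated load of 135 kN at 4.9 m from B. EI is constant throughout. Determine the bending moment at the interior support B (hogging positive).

M_B = 168.8 kN·m

Take M_B as the redundant. Released structure: two simple spans AB and BC with a hinge at B.
Rotations at B on the released spans (each span's end-slope, ×1/EI):
  span AB: point load 61 at a = 9.28: Pab(L + a)/(6LEI) = 394/EI
  span BC: point load 135 at a = 4.9: Pab(L + b)/(6LEI) = 810.3/EI
  relative rotation θ_0 = (394 + 810.3)/EI = 1204/EI
A unit hogging moment at B produces rotation L₁/(3EI) + L₂/(3EI) = 7.133/EI.
Slope continuity at B: θ_0 = M_B·7.133/EI, so M_B = 1204/7.133 = 168.8 kN·m (hogging).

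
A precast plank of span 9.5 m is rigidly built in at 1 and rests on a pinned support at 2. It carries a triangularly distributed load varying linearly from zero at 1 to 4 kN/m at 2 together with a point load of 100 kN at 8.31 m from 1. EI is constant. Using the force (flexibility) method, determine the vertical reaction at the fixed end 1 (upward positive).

Remove the prop at 2; the released (primary) structure is a cantilever built in at 1.
Primary-structure tip deflection at 2 by superposition:
  triangular load, peak 4 at the free end: 11w₀L⁴/(120EI) = 2987/EI
  point load 100 at a = 8.31: Pa²(3L − a)/(6EI) = 23237/EI
  δ_0 = 26224/EI
Tip deflection under a unit load at 2: L³/(3EI) = 285.8/EI.
The prop prevents deflection at 2: R_2 = δ_0/δ_{22} = 26224/285.8 = 91.76 kN.
Vertical equilibrium: R_1 = ΣP − R_2 = 119 − 91.76 = 27.24 kN.

R_1 = 27.24 kN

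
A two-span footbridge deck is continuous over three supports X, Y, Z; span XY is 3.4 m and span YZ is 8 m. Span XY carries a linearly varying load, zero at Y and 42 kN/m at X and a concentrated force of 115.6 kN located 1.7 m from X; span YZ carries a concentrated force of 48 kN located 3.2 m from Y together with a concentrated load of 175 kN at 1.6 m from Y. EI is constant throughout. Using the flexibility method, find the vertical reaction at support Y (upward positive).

Take M_Y as the redundant. Released structure: two simple spans XY and YZ with a hinge at Y.
Rotations at Y on the released spans (each span's end-slope, ×1/EI):
  span XY: triangular load, peak 42: 7w₀L³/(360EI) = 32.1/EI
  span XY: point load 115.6 at a = 1.7: Pab(L + a)/(6LEI) = 83.52/EI
  span YZ: point load 48 at a = 3.2: Pab(L + b)/(6LEI) = 196.6/EI
  span YZ: point load 175 at a = 1.6: Pab(L + b)/(6LEI) = 537.6/EI
  relative rotation θ_0 = (115.6 + 734.2)/EI = 849.8/EI
A unit hogging moment at Y produces rotation L₁/(3EI) + L₂/(3EI) = 3.8/EI.
Compatibility: M_Y·(L₁+L₂)/(3EI) = θ_0, giving M_Y = 223.6 kN·m (hogging).
Span XY, ΣM about X with M_Y applied at Y: R_Y^{XY}·3.4 = 277.4 + 223.6, so R_Y^{XY} = 147.4 kN and R_X = 187 − 147.4 = 39.62 kN.
Span YZ, ΣM about Z: R_Y^{YZ}·8 = 1350 + 223.6, so R_Y^{YZ} = 196.8 kN and R_Z = 223 − 196.8 = 26.25 kN.
R_Y = 147.4 + 196.8 = 344.1 kN.

R_Y = 344.1 kN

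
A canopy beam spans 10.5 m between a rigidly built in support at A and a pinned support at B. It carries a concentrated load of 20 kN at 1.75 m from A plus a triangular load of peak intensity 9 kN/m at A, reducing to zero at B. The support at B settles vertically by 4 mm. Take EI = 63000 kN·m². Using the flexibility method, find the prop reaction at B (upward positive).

Release the roller at B. Primary structure: cantilever fixed at A.
Free-end deflection of the primary structure under the applied loading (downward +):
  point load 20 at a = 1.75: Pa²(3L − a)/(6EI) = 303.7/EI
  triangular load, peak 9 at the fixed end: w₀L⁴/(30EI) = 3647/EI
  δ_0 = 3950/EI
Tip deflection under a unit load at B: L³/(3EI) = 385.9/EI.
With EI = 63000 kN·m²: δ_0 = 0.062702 m and δ_{BB} = 0.006125 m/kN.
Compatibility — the beam at B must follow the support down by 0.004 m: δ_0 − R_B·δ_{BB} = 0.004, so R_B = (0.062702 − 0.004)/0.006125 = 9.584 kN.

R_B = 9.584 kN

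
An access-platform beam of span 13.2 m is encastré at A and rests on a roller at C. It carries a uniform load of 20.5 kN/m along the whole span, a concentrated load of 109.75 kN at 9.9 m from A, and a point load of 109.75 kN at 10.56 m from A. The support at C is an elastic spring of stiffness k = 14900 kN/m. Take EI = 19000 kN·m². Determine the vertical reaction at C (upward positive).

Take the reaction at C as the redundant and release it; the primary structure is a cantilever fixed at A.
Free-end deflection of the primary structure under the applied loading (downward +):
  UDL 20.5: wL⁴/(8EI) = 77796/EI
  point load 109.75 at a = 9.9: Pa²(3L − a)/(6EI) = 53245/EI
  point load 109.75 at a = 10.56: Pa²(3L − a)/(6EI) = 59235/EI
  δ_0 = 190276/EI
Flexibility coefficient — unit upward force at C: δ_{CC} = L³/(3EI) = 766.7/EI.
With EI = 19000 kN·m²: δ_0 = 10.015 m and δ_{CC} = 0.04035 m/kN.
Compatibility — the spring shortens by R_C/k under the reaction it provides: δ_0 − R_C·δ_{CC} = R_C/k. With 1/k = 0.000067 m/kN, R_C = δ_0 / (δ_{CC} + 1/k) = 10.015 / (0.04035 + 0.000067) = 247.8 kN.

R_C = 247.8 kN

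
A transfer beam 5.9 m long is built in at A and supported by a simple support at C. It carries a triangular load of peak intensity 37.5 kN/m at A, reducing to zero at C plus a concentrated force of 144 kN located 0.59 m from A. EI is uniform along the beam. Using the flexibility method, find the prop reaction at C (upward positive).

Release the roller at C. Primary structure: cantilever fixed at A.
Deflection at C on the released cantilever, summing each load's contribution:
  triangular load, peak 37.5 at the fixed end: w₀L⁴/(30EI) = 1515/EI
  point load 144 at a = 0.59: Pa²(3L − a)/(6EI) = 142.9/EI
  δ_0 = 1658/EI
Flexibility coefficient — unit upward force at C: δ_{CC} = L³/(3EI) = 68.46/EI.
Compatibility at C: δ_0 − R_C·δ_{CC} = 0, so R_C = 1658/68.46 = 24.21 kN.

R_C = 24.21 kN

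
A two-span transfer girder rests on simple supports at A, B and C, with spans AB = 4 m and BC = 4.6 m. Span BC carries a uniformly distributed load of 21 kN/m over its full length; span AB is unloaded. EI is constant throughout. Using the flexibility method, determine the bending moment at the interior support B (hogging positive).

Take M_B as the redundant. Released structure: two simple spans AB and BC with a hinge at B.
Discontinuity in slope at B on the released structure — sum the simple-span end rotations:
  span BC: UDL 21: wL³/(24EI) = 85.17/EI
  relative rotation θ_0 = (0 + 85.17)/EI = 85.17/EI
A unit hogging moment at B produces rotation L₁/(3EI) + L₂/(3EI) = 2.867/EI.
Slope continuity at B: θ_0 = M_B·2.867/EI, so M_B = 85.17/2.867 = 29.71 kN·m (hogging).

M_B = 29.71 kN·m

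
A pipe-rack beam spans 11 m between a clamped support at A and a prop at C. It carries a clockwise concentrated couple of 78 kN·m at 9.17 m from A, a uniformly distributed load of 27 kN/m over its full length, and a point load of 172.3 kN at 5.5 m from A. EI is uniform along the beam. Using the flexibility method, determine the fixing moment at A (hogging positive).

M_A = 728 kN·m

Take the reaction at C as the redundant and release it; the primary structure is a cantilever fixed at A.
Deflection at C on the released cantilever, summing each load's contribution:
  clockwise couple 78 at a = 9.17: M₀a(2L − a)/(2EI) = 4588/EI
  UDL 27: wL⁴/(8EI) = 49413/EI
  point load 172.3 at a = 5.5: Pa²(3L − a)/(6EI) = 23889/EI
  δ_0 = 77890/EI
Flexibility coefficient — unit upward force at C: δ_{CC} = L³/(3EI) = 443.7/EI.
Compatibility at C: δ_0 − R_C·δ_{CC} = 0, so R_C = 77890/443.7 = 175.6 kN.
Moment equilibrium about A: M_A = Σ(load moments about A) − R_C·L = 2659 − 175.6×11 = 728 kN·m.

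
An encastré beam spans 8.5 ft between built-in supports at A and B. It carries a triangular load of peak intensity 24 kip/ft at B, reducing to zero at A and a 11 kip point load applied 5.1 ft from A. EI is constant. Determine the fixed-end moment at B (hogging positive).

Take the two fixed-end moments M_A, M_B as redundants; the released structure is the simple span AB.
End rotations of the released simple span under the applied load (×1/EI):
  at A: triangular load, peak 24: 7w₀L³/(360EI) = 286.6/EI
  at B: triangular load, peak 24: w₀L³/(45EI) = 327.5/EI
  at A: point load 11 at a = 5.1: Pab(L + b)/(6LEI) = 44.51/EI
  at B: point load 11 at a = 5.1: Pab(L + a)/(6LEI) = 50.86/EI
  θ_A0 = 331.1/EI,  θ_B0 = 378.4/EI
Flexibility coefficients: a unit moment at one end gives L/(3EI) there and L/(6EI) at the far end, so f₁₁ = f₂₂ = 2.833/EI and f₁₂ = f₂₁ = 1.417/EI.
Compatibility — zero rotation at each built-in end:
  2.833 M_A + 1.417 M_B = 331.1
  1.417 M_A + 2.833 M_B = 378.4
Solving the pair gives M_A = 66.78 kip·ft and M_B = 100.2 kip·ft (hogging).

M_B = 100.2 kip·ft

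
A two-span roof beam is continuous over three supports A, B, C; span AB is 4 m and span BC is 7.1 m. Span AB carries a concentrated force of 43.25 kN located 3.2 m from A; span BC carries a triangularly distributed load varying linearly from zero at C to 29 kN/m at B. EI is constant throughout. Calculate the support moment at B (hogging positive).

Release continuity at B by inserting a hinge; the redundant is the internal moment M_B. The primary structure is two simply-supported spans AB and BC.
Rotations at B on the released spans (each span's end-slope, ×1/EI):
  span AB: point load 43.25 at a = 3.2: Pab(L + a)/(6LEI) = 33.22/EI
  span BC: triangular load, peak 29: w₀L³/(45EI) = 230.7/EI
  relative rotation θ_0 = (33.22 + 230.7)/EI = 263.9/EI
A unit hogging moment at B produces rotation L₁/(3EI) + L₂/(3EI) = 3.7/EI.
Slope continuity at B: θ_0 = M_B·3.7/EI, so M_B = 263.9/3.7 = 71.32 kN·m (hogging).

M_B = 71.32 kN·m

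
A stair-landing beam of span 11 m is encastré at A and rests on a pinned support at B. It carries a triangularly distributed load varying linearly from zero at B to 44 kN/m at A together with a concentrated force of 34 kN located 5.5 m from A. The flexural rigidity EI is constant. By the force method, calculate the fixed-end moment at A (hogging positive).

M_A = 425.1 kN·m

Choose R_B as the redundant. The primary structure is the cantilever fixed at A.
Free-end deflection of the primary structure under the applied loading (downward +):
  triangular load, peak 44 at the fixed end: w₀L⁴/(30EI) = 21473/EI
  point load 34 at a = 5.5: Pa²(3L − a)/(6EI) = 4714/EI
  δ_0 = 26187/EI
Flexibility coefficient — unit upward force at B: δ_{BB} = L³/(3EI) = 443.7/EI.
Compatibility at B: δ_0 − R_B·δ_{BB} = 0, so R_B = 26187/443.7 = 59.02 kN.
Moment equilibrium about A: M_A = Σ(load moments about A) − R_B·L = 1074 − 59.02×11 = 425.1 kN·m.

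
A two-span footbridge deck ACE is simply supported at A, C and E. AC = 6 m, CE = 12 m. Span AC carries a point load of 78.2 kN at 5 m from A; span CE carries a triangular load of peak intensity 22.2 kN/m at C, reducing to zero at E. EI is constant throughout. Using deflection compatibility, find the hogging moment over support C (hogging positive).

M_C = 162 kN·m

Insert a hinge at C; M_C is the redundant, and each span becomes simply supported.
End slopes at the hinge C, treating each span as simply supported:
  span AC: point load 78.2 at a = 5: Pab(L + a)/(6LEI) = 119.5/EI
  span CE: triangular load, peak 22.2: w₀L³/(45EI) = 852.5/EI
  relative rotation θ_0 = (119.5 + 852.5)/EI = 972/EI
A unit hogging moment at C produces rotation L₁/(3EI) + L₂/(3EI) = 6/EI.
Slope continuity at C: θ_0 = M_C·6/EI, so M_C = 972/6 = 162 kN·m (hogging).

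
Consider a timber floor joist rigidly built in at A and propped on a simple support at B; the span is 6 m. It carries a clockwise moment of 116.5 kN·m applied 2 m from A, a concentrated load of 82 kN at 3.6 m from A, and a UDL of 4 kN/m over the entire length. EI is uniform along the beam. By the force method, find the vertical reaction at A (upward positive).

R_A = 45.4 kN

Take the reaction at B as the redundant and release it; the primary structure is a cantilever fixed at A.
Downward deflection at the released point B due to the loads:
  clockwise couple 116.5 at a = 2: M₀a(2L − a)/(2EI) = 1165/EI
  point load 82 at a = 3.6: Pa²(3L − a)/(6EI) = 2551/EI
  UDL 4: wL⁴/(8EI) = 648/EI
  δ_0 = 4364/EI
Tip deflection under a unit load at B: L³/(3EI) = 72/EI.
Compatibility at B: δ_0 − R_B·δ_{BB} = 0, so R_B = 4364/72 = 60.6 kN.
Vertical equilibrium: R_A = ΣP − R_B = 106 − 60.6 = 45.4 kN.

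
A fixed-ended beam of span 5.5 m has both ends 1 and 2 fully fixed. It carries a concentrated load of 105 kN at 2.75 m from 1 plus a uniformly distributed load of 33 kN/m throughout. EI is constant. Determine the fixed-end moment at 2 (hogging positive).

Release both end moments; the primary structure is a simply-supported span 12 with redundants M_1 and M_2.
End rotations of the released simple span under the applied load (×1/EI):
  at 1: point load 105 at a = 2.75: Pab(L + b)/(6LEI) = 198.5/EI
  at 2: point load 105 at a = 2.75: Pab(L + a)/(6LEI) = 198.5/EI
  at 1: UDL 33: wL³/(24EI) = 228.8/EI
  at 2: UDL 33: wL³/(24EI) = 228.8/EI
  θ_10 = 427.3/EI,  θ_20 = 427.3/EI
Flexibility coefficients: a unit moment at one end gives L/(3EI) there and L/(6EI) at the far end, so f₁₁ = f₂₂ = 1.833/EI and f₁₂ = f₂₁ = 0.9167/EI.
Compatibility — zero rotation at each built-in end:
  1.833 M_1 + 0.9167 M_2 = 427.3
  0.9167 M_1 + 1.833 M_2 = 427.3
Solving the pair gives M_1 = 155.4 kN·m and M_2 = 155.4 kN·m (hogging).

M_2 = 155.4 kN·m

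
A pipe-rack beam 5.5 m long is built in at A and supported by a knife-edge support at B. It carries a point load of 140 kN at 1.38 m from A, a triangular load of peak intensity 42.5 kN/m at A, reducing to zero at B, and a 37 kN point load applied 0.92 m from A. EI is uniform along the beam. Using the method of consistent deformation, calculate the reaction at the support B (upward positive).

Choose R_B as the redundant. The primary structure is the cantilever fixed at A.
Deflection at B on the released cantilever, summing each load's contribution:
  point load 140 at a = 1.38: Pa²(3L − a)/(6EI) = 671.9/EI
  triangular load, peak 42.5 at the fixed end: w₀L⁴/(30EI) = 1296/EI
  point load 37 at a = 0.92: Pa²(3L − a)/(6EI) = 81.32/EI
  δ_0 = 2050/EI
Flexibility coefficient — unit upward force at B: δ_{BB} = L³/(3EI) = 55.46/EI.
The prop prevents deflection at B: R_B = δ_0/δ_{BB} = 2050/55.46 = 36.96 kN.

R_B = 36.96 kN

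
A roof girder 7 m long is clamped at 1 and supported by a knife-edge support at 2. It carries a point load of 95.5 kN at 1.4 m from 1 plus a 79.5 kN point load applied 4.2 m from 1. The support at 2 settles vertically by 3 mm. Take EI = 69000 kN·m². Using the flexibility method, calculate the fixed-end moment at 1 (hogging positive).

M_1 = 202.4 kN·m

Release the roller at 2. Primary structure: cantilever fixed at 1.
Primary-structure tip deflection at 2 by superposition:
  point load 95.5 at a = 1.4: Pa²(3L − a)/(6EI) = 611.5/EI
  point load 79.5 at a = 4.2: Pa²(3L − a)/(6EI) = 3927/EI
  δ_0 = 4538/EI
Tip deflection under a unit load at 2: L³/(3EI) = 114.3/EI.
With EI = 69000 kN·m²: δ_0 = 0.06577 m and δ_{22} = 0.001657 m/kN.
Compatibility — the beam at 2 must follow the support down by 0.003 m: δ_0 − R_2·δ_{22} = 0.003, so R_2 = (0.06577 − 0.003)/0.001657 = 37.88 kN.
Moment equilibrium about 1: M_1 = Σ(load moments about 1) − R_2·L = 467.6 − 37.88×7 = 202.4 kN·m.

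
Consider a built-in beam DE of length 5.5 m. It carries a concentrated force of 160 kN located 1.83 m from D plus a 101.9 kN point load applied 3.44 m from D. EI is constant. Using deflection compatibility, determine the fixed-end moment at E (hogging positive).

M_E = 147.1 kN·m

Release both end moments; the primary structure is a simply-supported span DE with redundants M_D and M_E.
On the primary (simply-supported) span, the end slopes from the loading are:
  at D: point load 160 at a = 1.83: Pab(L + b)/(6LEI) = 298.6/EI
  at E: point load 160 at a = 1.83: Pab(L + a)/(6LEI) = 238.7/EI
  at D: point load 101.9 at a = 3.44: Pab(L + b)/(6LEI) = 165.4/EI
  at E: point load 101.9 at a = 3.44: Pab(L + a)/(6LEI) = 195.6/EI
  θ_D0 = 464/EI,  θ_E0 = 434.3/EI
Flexibility coefficients: a unit moment at one end gives L/(3EI) there and L/(6EI) at the far end, so f₁₁ = f₂₂ = 1.833/EI and f₁₂ = f₂₁ = 0.9167/EI.
Compatibility — zero rotation at each built-in end:
  1.833 M_D + 0.9167 M_E = 464
  0.9167 M_D + 1.833 M_E = 434.3
Solving the pair gives M_D = 179.5 kN·m and M_E = 147.1 kN·m (hogging).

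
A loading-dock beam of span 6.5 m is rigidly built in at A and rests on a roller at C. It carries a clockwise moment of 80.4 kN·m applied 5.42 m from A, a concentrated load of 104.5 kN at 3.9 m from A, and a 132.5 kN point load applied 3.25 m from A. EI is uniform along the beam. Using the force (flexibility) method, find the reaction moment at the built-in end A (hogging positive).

M_A = 238.7 kN·m

Remove the prop at C; the released (primary) structure is a cantilever built in at A.
Deflection at C on the released cantilever, summing each load's contribution:
  clockwise couple 80.4 at a = 5.42: M₀a(2L − a)/(2EI) = 1652/EI
  point load 104.5 at a = 3.9: Pa²(3L − a)/(6EI) = 4133/EI
  point load 132.5 at a = 3.25: Pa²(3L − a)/(6EI) = 3790/EI
  δ_0 = 9575/EI
Tip deflection under a unit load at C: L³/(3EI) = 91.54/EI.
Compatibility at C: δ_0 − R_C·δ_{CC} = 0, so R_C = 9575/91.54 = 104.6 kN.
Moment equilibrium about A: M_A = Σ(load moments about A) − R_C·L = 918.6 − 104.6×6.5 = 238.7 kN·m.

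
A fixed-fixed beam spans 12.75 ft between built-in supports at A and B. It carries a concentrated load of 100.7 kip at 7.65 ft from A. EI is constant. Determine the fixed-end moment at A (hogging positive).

Take the two fixed-end moments M_A, M_B as redundants; the released structure is the simple span AB.
On the primary (simply-supported) span, the end slopes from the loading are:
  at A: point load 100.7 at a = 7.65: Pab(L + b)/(6LEI) = 916.7/EI
  at B: point load 100.7 at a = 7.65: Pab(L + a)/(6LEI) = 1048/EI
  θ_A0 = 916.7/EI,  θ_B0 = 1048/EI
Flexibility coefficients: a unit moment at one end gives L/(3EI) there and L/(6EI) at the far end, so f₁₁ = f₂₂ = 4.25/EI and f₁₂ = f₂₁ = 2.125/EI.
Compatibility — zero rotation at each built-in end:
  4.25 M_A + 2.125 M_B = 916.7
  2.125 M_A + 4.25 M_B = 1048
Solving the pair gives M_A = 123.3 kip·ft and M_B = 184.9 kip·ft (hogging).

M_A = 123.3 kip·ft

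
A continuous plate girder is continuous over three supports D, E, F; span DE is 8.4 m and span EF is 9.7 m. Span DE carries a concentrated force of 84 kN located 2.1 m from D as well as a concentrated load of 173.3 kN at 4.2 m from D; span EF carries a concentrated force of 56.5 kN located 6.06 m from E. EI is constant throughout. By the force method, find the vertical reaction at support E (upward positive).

Insert a hinge at E; M_E is the redundant, and each span becomes simply supported.
Rotations at E on the released spans (each span's end-slope, ×1/EI):
  span DE: point load 84 at a = 2.1: Pab(L + a)/(6LEI) = 231.5/EI
  span DE: point load 173.3 at a = 4.2: Pab(L + a)/(6LEI) = 764.3/EI
  span EF: point load 56.5 at a = 6.06: Pab(L + b)/(6LEI) = 285.7/EI
  relative rotation θ_0 = (995.8 + 285.7)/EI = 1281/EI
A unit hogging moment at E produces rotation L₁/(3EI) + L₂/(3EI) = 6.033/EI.
Slope continuity at E: θ_0 = M_E·6.033/EI, so M_E = 1281/6.033 = 212.4 kN·m (hogging).
Span DE, ΣM about D with M_E applied at E: R_E^{DE}·8.4 = 904.3 + 212.4, so R_E^{DE} = 132.9 kN and R_D = 257.3 − 132.9 = 124.4 kN.
Span EF, ΣM about F: R_E^{EF}·9.7 = 205.7 + 212.4, so R_E^{EF} = 43.1 kN and R_F = 56.5 − 43.1 = 13.4 kN.
R_E = 132.9 + 43.1 = 176 kN.

R_E = 176 kN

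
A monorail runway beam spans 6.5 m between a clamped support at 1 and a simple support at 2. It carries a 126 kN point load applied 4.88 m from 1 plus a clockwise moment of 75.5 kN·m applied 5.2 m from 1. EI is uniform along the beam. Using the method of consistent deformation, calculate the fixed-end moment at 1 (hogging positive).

Choose R_2 as the redundant. The primary structure is the cantilever fixed at 1.
Deflection at 2 on the released cantilever, summing each load's contribution:
  point load 126 at a = 4.88: Pa²(3L − a)/(6EI) = 7311/EI
  clockwise couple 75.5 at a = 5.2: M₀a(2L − a)/(2EI) = 1531/EI
  δ_0 = 8843/EI
Flexibility coefficient — unit upward force at 2: δ_{22} = L³/(3EI) = 91.54/EI.
Compatibility at 2: δ_0 − R_2·δ_{22} = 0, so R_2 = 8843/91.54 = 96.6 kN.
Moment equilibrium about 1: M_1 = Σ(load moments about 1) − R_2·L = 690.4 − 96.6×6.5 = 62.5 kN·m.

M_1 = 62.5 kN·m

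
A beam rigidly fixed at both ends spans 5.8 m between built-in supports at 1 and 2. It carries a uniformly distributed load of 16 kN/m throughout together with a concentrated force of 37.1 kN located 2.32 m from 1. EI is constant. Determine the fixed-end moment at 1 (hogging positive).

Release both end moments; the primary structure is a simply-supported span 12 with redundants M_1 and M_2.
End rotations of the released simple span under the applied load (×1/EI):
  at 1: UDL 16: wL³/(24EI) = 130.1/EI
  at 2: UDL 16: wL³/(24EI) = 130.1/EI
  at 1: point load 37.1 at a = 2.32: Pab(L + b)/(6LEI) = 79.87/EI
  at 2: point load 37.1 at a = 2.32: Pab(L + a)/(6LEI) = 69.89/EI
  θ_10 = 209.9/EI,  θ_20 = 200/EI
Flexibility coefficients: a unit moment at one end gives L/(3EI) there and L/(6EI) at the far end, so f₁₁ = f₂₂ = 1.933/EI and f₁₂ = f₂₁ = 0.9667/EI.
Compatibility — zero rotation at each built-in end:
  1.933 M_1 + 0.9667 M_2 = 209.9
  0.9667 M_1 + 1.933 M_2 = 200
Solving the pair gives M_1 = 75.84 kN·m and M_2 = 65.51 kN·m (hogging).

M_1 = 75.84 kN·m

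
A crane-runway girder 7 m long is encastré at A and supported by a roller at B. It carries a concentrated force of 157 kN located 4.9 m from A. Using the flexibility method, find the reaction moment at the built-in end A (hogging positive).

Choose R_B as the redundant. The primary structure is the cantilever fixed at A.
Primary-structure tip deflection at B by superposition:
  point load 157 at a = 4.9: Pa²(3L − a)/(6EI) = 10115/EI
Flexibility coefficient — unit upward force at B: δ_{BB} = L³/(3EI) = 114.3/EI.
The prop prevents deflection at B: R_B = δ_0/δ_{BB} = 10115/114.3 = 88.47 kN.
Moment equilibrium about A: M_A = Σ(load moments about A) − R_B·L = 769.3 − 88.47×7 = 150 kN·m.

M_A = 150 kN·m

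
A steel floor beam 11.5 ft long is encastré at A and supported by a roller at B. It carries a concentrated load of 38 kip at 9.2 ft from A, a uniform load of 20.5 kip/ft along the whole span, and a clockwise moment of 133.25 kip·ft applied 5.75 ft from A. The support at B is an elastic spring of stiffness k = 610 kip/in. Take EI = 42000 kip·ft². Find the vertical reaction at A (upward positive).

Take the reaction at B as the redundant and release it; the primary structure is a cantilever fixed at A.
Free-end deflection of the primary structure under the applied loading (downward +):
  point load 38 at a = 9.2: Pa²(3L − a)/(6EI) = 13562/EI
  UDL 20.5: wL⁴/(8EI) = 44818/EI
  clockwise couple 133.25 at a = 5.75: M₀a(2L − a)/(2EI) = 6608/EI
  δ_0 = 64989/EI
Flexibility coefficient — unit upward force at B: δ_{BB} = L³/(3EI) = 507/EI.
With EI = 42000 kip·ft²: δ_0 = 1.5474 ft and δ_{BB} = 0.01207 ft/kip.
Compatibility — the spring shortens by R_B/k under the reaction it provides: δ_0 − R_B·δ_{BB} = R_B/k. With 1/k = 1/(610×12) ft/kip = 0.000137 ft/kip, R_B = δ_0 / (δ_{BB} + 1/k) = 1.5474 / (0.01207 + 0.000137) = 126.8 kip.
Vertical equilibrium: R_A = ΣP − R_B = 273.8 − 126.8 = 147 kip.

R_A = 147 kip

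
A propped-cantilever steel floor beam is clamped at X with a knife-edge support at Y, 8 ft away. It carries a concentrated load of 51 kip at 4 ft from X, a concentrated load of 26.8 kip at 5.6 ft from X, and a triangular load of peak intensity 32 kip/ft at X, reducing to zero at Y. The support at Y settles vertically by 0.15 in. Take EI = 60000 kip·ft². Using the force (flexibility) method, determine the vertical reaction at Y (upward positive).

R_Y = 52.24 kip

Choose R_Y as the redundant. The primary structure is the cantilever fixed at X.
Deflection at Y on the released cantilever, summing each load's contribution:
  point load 51 at a = 4: Pa²(3L − a)/(6EI) = 2720/EI
  point load 26.8 at a = 5.6: Pa²(3L − a)/(6EI) = 2577/EI
  triangular load, peak 32 at the fixed end: w₀L⁴/(30EI) = 4369/EI
  δ_0 = 9666/EI
Tip deflection under a unit load at Y: L³/(3EI) = 170.7/EI.
With EI = 60000 kip·ft²: δ_0 = 0.16111 ft and δ_{YY} = 0.002844 ft/kip.
Compatibility — the beam at Y must follow the support down by 0.0125 ft: δ_0 − R_Y·δ_{YY} = 0.0125, so R_Y = (0.16111 − 0.0125)/0.002844 = 52.24 kip.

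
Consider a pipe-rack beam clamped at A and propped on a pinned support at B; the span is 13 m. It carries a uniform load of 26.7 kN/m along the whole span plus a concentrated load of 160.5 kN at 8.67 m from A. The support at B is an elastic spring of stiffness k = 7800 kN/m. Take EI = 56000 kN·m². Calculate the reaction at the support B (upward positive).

R_B = 211.4 kN

Take the reaction at B as the redundant and release it; the primary structure is a cantilever fixed at A.
Primary-structure tip deflection at B by superposition:
  UDL 26.7: wL⁴/(8EI) = 95322/EI
  point load 160.5 at a = 8.67: Pa²(3L − a)/(6EI) = 60987/EI
  δ_0 = 156309/EI
Tip deflection under a unit load at B: L³/(3EI) = 732.3/EI.
With EI = 56000 kN·m²: δ_0 = 2.7912 m and δ_{BB} = 0.013077 m/kN.
Compatibility — the spring shortens by R_B/k under the reaction it provides: δ_0 − R_B·δ_{BB} = R_B/k. With 1/k = 0.000128 m/kN, R_B = δ_0 / (δ_{BB} + 1/k) = 2.7912 / (0.013077 + 0.000128) = 211.4 kN.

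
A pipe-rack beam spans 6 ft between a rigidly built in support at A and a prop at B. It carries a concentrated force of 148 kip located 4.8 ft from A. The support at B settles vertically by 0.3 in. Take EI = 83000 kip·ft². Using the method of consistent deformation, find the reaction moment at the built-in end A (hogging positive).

M_A = 258.2 kip·ft

Release the roller at B. Primary structure: cantilever fixed at A.
Deflection at B on the released cantilever, summing each load's contribution:
  point load 148 at a = 4.8: Pa²(3L − a)/(6EI) = 7502/EI
Tip deflection under a unit load at B: L³/(3EI) = 72/EI.
With EI = 83000 kip·ft²: δ_0 = 0.090383 ft and δ_{BB} = 0.000867 ft/kip.
Compatibility — the beam at B must follow the support down by 0.025 ft: δ_0 − R_B·δ_{BB} = 0.025, so R_B = (0.090383 − 0.025)/0.000867 = 75.37 kip.
Moment equilibrium about A: M_A = Σ(load moments about A) − R_B·L = 710.4 − 75.37×6 = 258.2 kip·ft.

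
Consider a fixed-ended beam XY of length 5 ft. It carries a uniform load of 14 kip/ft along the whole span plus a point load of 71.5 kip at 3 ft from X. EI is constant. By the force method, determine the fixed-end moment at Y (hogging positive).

Release both end moments; the primary structure is a simply-supported span XY with redundants M_X and M_Y.
On the primary (simply-supported) span, the end slopes from the loading are:
  at X: UDL 14: wL³/(24EI) = 72.92/EI
  at Y: UDL 14: wL³/(24EI) = 72.92/EI
  at X: point load 71.5 at a = 3: Pab(L + b)/(6LEI) = 100.1/EI
  at Y: point load 71.5 at a = 3: Pab(L + a)/(6LEI) = 114.4/EI
  θ_X0 = 173/EI,  θ_Y0 = 187.3/EI
Flexibility coefficients: a unit moment at one end gives L/(3EI) there and L/(6EI) at the far end, so f₁₁ = f₂₂ = 1.667/EI and f₁₂ = f₂₁ = 0.8333/EI.
Compatibility — zero rotation at each built-in end:
  1.667 M_X + 0.8333 M_Y = 173
  0.8333 M_X + 1.667 M_Y = 187.3
Solving the pair gives M_X = 63.49 kip·ft and M_Y = 80.65 kip·ft (hogging).

M_Y = 80.65 kip·ft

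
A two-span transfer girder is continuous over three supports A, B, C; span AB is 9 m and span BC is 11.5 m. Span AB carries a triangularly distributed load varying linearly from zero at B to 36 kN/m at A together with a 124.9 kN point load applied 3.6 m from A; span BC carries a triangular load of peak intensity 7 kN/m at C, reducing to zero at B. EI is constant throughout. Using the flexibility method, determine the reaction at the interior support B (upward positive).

R_B = 154.6 kN

Release continuity at B by inserting a hinge; the redundant is the internal moment M_B. The primary structure is two simply-supported spans AB and BC.
End slopes at the hinge B, treating each span as simply supported:
  span AB: triangular load, peak 36: 7w₀L³/(360EI) = 510.3/EI
  span AB: point load 124.9 at a = 3.6: Pab(L + a)/(6LEI) = 566.5/EI
  span BC: triangular load, peak 7: 7w₀L³/(360EI) = 207/EI
  relative rotation θ_0 = (1077 + 207)/EI = 1284/EI
A unit hogging moment at B produces rotation L₁/(3EI) + L₂/(3EI) = 6.833/EI.
Compatibility: M_B·(L₁+L₂)/(3EI) = θ_0, giving M_B = 187.9 kN·m (hogging).
Span AB, ΣM about A with M_B applied at B: R_B^{AB}·9 = 935.6 + 187.9, so R_B^{AB} = 124.8 kN and R_A = 286.9 − 124.8 = 162.1 kN.
Span BC, ΣM about C: R_B^{BC}·11.5 = 154.3 + 187.9, so R_B^{BC} = 29.75 kN and R_C = 40.25 − 29.75 = 10.5 kN.
R_B = 124.8 + 29.75 = 154.6 kN.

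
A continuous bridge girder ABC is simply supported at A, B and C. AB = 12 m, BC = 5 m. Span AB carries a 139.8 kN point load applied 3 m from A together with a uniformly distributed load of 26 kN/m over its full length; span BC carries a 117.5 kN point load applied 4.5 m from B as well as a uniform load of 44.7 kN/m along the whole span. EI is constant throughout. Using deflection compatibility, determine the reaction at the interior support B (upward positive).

Release continuity at B by inserting a hinge; the redundant is the internal moment M_B. The primary structure is two simply-supported spans AB and BC.
Discontinuity in slope at B on the released structure — sum the simple-span end rotations:
  span AB: point load 139.8 at a = 3: Pab(L + a)/(6LEI) = 786.4/EI
  span AB: UDL 26: wL³/(24EI) = 1872/EI
  span BC: point load 117.5 at a = 4.5: Pab(L + b)/(6LEI) = 48.47/EI
  span BC: UDL 44.7: wL³/(24EI) = 232.8/EI
  relative rotation θ_0 = (2658 + 281.3)/EI = 2940/EI
A unit hogging moment at B produces rotation L₁/(3EI) + L₂/(3EI) = 5.667/EI.
Slope continuity at B: θ_0 = M_B·5.667/EI, so M_B = 2940/5.667 = 518.8 kN·m (hogging).
Span AB, ΣM about A with M_B applied at B: R_B^{AB}·12 = 2291 + 518.8, so R_B^{AB} = 234.2 kN and R_A = 451.8 − 234.2 = 217.6 kN.
Span BC, ΣM about C: R_B^{BC}·5 = 617.5 + 518.8, so R_B^{BC} = 227.3 kN and R_C = 341 − 227.3 = 113.7 kN.
R_B = 234.2 + 227.3 = 461.4 kN.

R_B = 461.4 kN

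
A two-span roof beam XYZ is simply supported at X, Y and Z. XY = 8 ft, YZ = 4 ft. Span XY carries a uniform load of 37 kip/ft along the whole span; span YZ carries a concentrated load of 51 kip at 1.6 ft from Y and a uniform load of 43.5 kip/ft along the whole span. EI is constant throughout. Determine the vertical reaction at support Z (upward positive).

Take M_Y as the redundant. Released structure: two simple spans XY and YZ with a hinge at Y.
Discontinuity in slope at Y on the released structure — sum the simple-span end rotations:
  span XY: UDL 37: wL³/(24EI) = 789.3/EI
  span YZ: point load 51 at a = 1.6: Pab(L + b)/(6LEI) = 52.22/EI
  span YZ: UDL 43.5: wL³/(24EI) = 116/EI
  relative rotation θ_0 = (789.3 + 168.2)/EI = 957.6/EI
A unit hogging moment at Y produces rotation L₁/(3EI) + L₂/(3EI) = 4/EI.
Compatibility: M_Y·(L₁+L₂)/(3EI) = θ_0, giving M_Y = 239.4 kip·ft (hogging).
Span YZ, ΣM about Z: R_Y^{YZ}·4 = 470.4 + 239.4, so R_Y^{YZ} = 177.4 kip and R_Z = 225 − 177.4 = 47.55 kip.

R_Z = 47.55 kip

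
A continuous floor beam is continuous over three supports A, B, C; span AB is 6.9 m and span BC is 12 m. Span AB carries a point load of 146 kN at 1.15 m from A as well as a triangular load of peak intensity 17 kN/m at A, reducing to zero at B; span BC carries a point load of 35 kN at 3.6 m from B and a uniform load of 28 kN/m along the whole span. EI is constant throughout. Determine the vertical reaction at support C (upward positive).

Release continuity at B by inserting a hinge; the redundant is the internal moment M_B. The primary structure is two simply-supported spans AB and BC.
End slopes at the hinge B, treating each span as simply supported:
  span AB: point load 146 at a = 1.15: Pab(L + a)/(6LEI) = 187.7/EI
  span AB: triangular load, peak 17: 7w₀L³/(360EI) = 108.6/EI
  span BC: point load 35 at a = 3.6: Pab(L + b)/(6LEI) = 299.9/EI
  span BC: UDL 28: wL³/(24EI) = 2016/EI
  relative rotation θ_0 = (296.3 + 2316)/EI = 2612/EI
A unit hogging moment at B produces rotation L₁/(3EI) + L₂/(3EI) = 6.3/EI.
Slope continuity at B: θ_0 = M_B·6.3/EI, so M_B = 2612/6.3 = 414.6 kN·m (hogging).
Span BC, ΣM about C: R_B^{BC}·12 = 2310 + 414.6, so R_B^{BC} = 227.1 kN and R_C = 371 − 227.1 = 143.9 kN.

R_C = 143.9 kN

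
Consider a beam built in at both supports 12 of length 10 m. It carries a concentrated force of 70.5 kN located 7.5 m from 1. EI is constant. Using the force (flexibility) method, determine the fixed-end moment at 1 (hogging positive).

Take the two fixed-end moments M_1, M_2 as redundants; the released structure is the simple span 12.
On the primary (simply-supported) span, the end slopes from the loading are:
  at 1: point load 70.5 at a = 7.5: Pab(L + b)/(6LEI) = 275.4/EI
  at 2: point load 70.5 at a = 7.5: Pab(L + a)/(6LEI) = 385.5/EI
  θ_10 = 275.4/EI,  θ_20 = 385.5/EI
Flexibility coefficients: a unit moment at one end gives L/(3EI) there and L/(6EI) at the far end, so f₁₁ = f₂₂ = 3.333/EI and f₁₂ = f₂₁ = 1.667/EI.
Compatibility — zero rotation at each built-in end:
  3.333 M_1 + 1.667 M_2 = 275.4
  1.667 M_1 + 3.333 M_2 = 385.5
Solving the pair gives M_1 = 33.05 kN·m and M_2 = 99.14 kN·m (hogging).

M_1 = 33.05 kN·m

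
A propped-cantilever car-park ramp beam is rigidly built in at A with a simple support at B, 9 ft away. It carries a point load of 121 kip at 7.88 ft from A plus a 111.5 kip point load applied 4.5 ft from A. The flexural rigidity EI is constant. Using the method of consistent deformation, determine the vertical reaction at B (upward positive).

R_B = 133.4 kip

Remove the prop at B; the released (primary) structure is a cantilever built in at A.
Primary-structure tip deflection at B by superposition:
  point load 121 at a = 7.88: Pa²(3L − a)/(6EI) = 23943/EI
  point load 111.5 at a = 4.5: Pa²(3L − a)/(6EI) = 8467/EI
  δ_0 = 32410/EI
Tip deflection under a unit load at B: L³/(3EI) = 243/EI.
The prop prevents deflection at B: R_B = δ_0/δ_{BB} = 32410/243 = 133.4 kip.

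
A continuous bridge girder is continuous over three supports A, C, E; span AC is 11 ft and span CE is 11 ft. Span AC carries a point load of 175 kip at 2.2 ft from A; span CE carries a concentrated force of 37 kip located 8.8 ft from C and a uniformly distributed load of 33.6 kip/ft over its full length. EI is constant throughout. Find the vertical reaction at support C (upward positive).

Release continuity at C by inserting a hinge; the redundant is the internal moment M_C. The primary structure is two simply-supported spans AC and CE.
End slopes at the hinge C, treating each span as simply supported:
  span AC: point load 175 at a = 2.2: Pab(L + a)/(6LEI) = 677.6/EI
  span CE: point load 37 at a = 8.8: Pab(L + b)/(6LEI) = 143.3/EI
  span CE: UDL 33.6: wL³/(24EI) = 1863/EI
  relative rotation θ_0 = (677.6 + 2007)/EI = 2684/EI
A unit hogging moment at C produces rotation L₁/(3EI) + L₂/(3EI) = 7.333/EI.
Compatibility: M_C·(L₁+L₂)/(3EI) = θ_0, giving M_C = 366 kip·ft (hogging).
Span AC, ΣM about A with M_C applied at C: R_C^{AC}·11 = 385 + 366, so R_C^{AC} = 68.28 kip and R_A = 175 − 68.28 = 106.7 kip.
Span CE, ΣM about E: R_C^{CE}·11 = 2114 + 366, so R_C^{CE} = 225.5 kip and R_E = 406.6 − 225.5 = 181.1 kip.
R_C = 68.28 + 225.5 = 293.8 kip.

R_C = 293.8 kip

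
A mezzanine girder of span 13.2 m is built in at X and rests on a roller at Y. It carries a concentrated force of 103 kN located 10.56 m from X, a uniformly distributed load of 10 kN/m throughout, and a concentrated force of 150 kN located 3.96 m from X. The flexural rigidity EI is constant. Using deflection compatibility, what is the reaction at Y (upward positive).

R_Y = 140.2 kN

Take the reaction at Y as the redundant and release it; the primary structure is a cantilever fixed at X.
Deflection at Y on the released cantilever, summing each load's contribution:
  point load 103 at a = 10.56: Pa²(3L − a)/(6EI) = 55592/EI
  UDL 10: wL⁴/(8EI) = 37949/EI
  point load 150 at a = 3.96: Pa²(3L − a)/(6EI) = 13972/EI
  δ_0 = 107514/EI
Tip deflection under a unit load at Y: L³/(3EI) = 766.7/EI.
Compatibility at Y: δ_0 − R_Y·δ_{YY} = 0, so R_Y = 107514/766.7 = 140.2 kN.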